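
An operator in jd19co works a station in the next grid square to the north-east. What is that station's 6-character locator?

Longitude subsquare c = 2; +1 → 3 = d.
Latitude subsquare o = 14; +1 → 15 = p.

JD19dp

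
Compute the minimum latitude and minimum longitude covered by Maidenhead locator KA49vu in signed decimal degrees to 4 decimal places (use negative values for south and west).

-80.1667, 29.7500

Field K=10, A=0: +10·20° lon, +0·10° lat → SW at lon 20°, lat -90°.
Square 4, 9: +4·2° lon, +9·1° lat → SW at lon 28°, lat -81°.
Subsquare v=21, u=20: +21·0.0833333° lon, +20·0.0416667° lat → SW at lon 29.75°, lat -80.1667°.
latitude -80.1667, longitude 29.7500.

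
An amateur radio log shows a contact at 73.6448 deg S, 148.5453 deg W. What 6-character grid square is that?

BB56ri

Shift to the Maidenhead origin (180°W, 90°S): lon 31.4547, lat 16.3552.
Field: 31.4547/20 → 1 → B, 16.3552/10 → 1 → B; chars BB.
Square: 11.4547/2 → 5, 6.3552/1 → 6; chars 56.
Subsquare: 1.4547/0.0833333 → 17 → r, 0.3552/0.0416667 → 8 → i; chars ri.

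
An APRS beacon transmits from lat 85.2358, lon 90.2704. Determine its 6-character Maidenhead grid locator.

NR55df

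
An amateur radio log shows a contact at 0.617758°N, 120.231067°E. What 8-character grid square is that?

PJ00co78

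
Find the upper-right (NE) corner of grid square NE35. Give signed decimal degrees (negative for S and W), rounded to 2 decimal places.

-44.00, 88.00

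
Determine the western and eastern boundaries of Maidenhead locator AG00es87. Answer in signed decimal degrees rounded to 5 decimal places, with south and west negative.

-179.60000, -179.59167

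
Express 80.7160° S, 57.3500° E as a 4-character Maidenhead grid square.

LA89

Offset from 180°W / 90°S: lon 237.35°, lat 9.28°.
Field (20°×10°, letters A–R): lon ⌊237.35/20⌋ = 11 → L; lat ⌊9.28/10⌋ = 0 → A.
Square (2°×1°, digits 0–9): lon ⌊17.35/2⌋ = 8; lat ⌊9.28/1⌋ = 9.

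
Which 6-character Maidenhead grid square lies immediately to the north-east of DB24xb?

Longitude subsquare x = 23; +1 → 24, wraps to 0 = a, carry into square.
Longitude square 2; +1 → 3.
Latitude subsquare b = 1; +1 → 2 = c.

DB34ac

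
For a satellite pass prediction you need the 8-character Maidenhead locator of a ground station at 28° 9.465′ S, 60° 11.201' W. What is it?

Shift to the Maidenhead origin (180°W, 90°S): lon 119.81332, lat 61.84225.
Field: 119.81332/20 → 5 → F, 61.84225/10 → 6 → G; chars FG.
Square: 19.81332/2 → 9, 1.84225/1 → 1; chars 91.
Subsquare: 1.81332/0.0833333 → 21 → v, 0.84225/0.0416667 → 20 → u; chars vu.
Extended square: 0.06332/0.00833333 → 7, 0.00892/0.00416667 → 2; chars 72.

FG91vu72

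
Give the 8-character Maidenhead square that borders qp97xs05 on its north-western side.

Longitude extended square 0; −1 → -1, wraps to 9, carry into subsquare.
Longitude subsquare x = 23; −1 → 22 = w.
Latitude extended square 5; +1 → 6.

QP97ws96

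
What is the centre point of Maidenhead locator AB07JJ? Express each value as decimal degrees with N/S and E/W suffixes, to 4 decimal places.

72.6042° S, 179.2083° W

Field A=0, B=1: +0·20° lon, +1·10° lat → SW at lon -180°, lat -80°.
Square 0, 7: +0·2° lon, +7·1° lat → SW at lon -180°, lat -73°.
Subsquare j=9, j=9: +9·0.0833333° lon, +9·0.0416667° lat → SW at lon -179.25°, lat -72.625°.
Cell spans 0.0833333° lon × 0.0416667° lat. Centre is SW corner plus half of each.
latitude 72.6042° S, longitude 179.2083° W.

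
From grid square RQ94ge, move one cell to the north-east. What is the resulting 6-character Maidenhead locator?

RQ94hf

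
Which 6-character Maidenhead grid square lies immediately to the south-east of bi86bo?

BI86cn

Longitude subsquare b = 1; +1 → 2 = c.
Latitude subsquare o = 14; −1 → 13 = n.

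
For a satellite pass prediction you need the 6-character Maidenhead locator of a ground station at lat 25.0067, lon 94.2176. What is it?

NL75ca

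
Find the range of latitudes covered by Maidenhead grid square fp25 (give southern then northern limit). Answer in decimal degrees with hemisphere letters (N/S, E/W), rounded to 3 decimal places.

Field F=5, P=15: +5·20° lon, +15·10° lat → SW at lon -80°, lat 60°.
Square 2, 5: +2·2° lon, +5·1° lat → SW at lon -76°, lat 65°.
Cell spans 2° lon × 1° lat.
south 65.000° N, north 66.000° N.

65.000° N, 66.000° N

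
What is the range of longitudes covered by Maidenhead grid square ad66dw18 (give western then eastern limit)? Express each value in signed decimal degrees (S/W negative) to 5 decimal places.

-167.74167, -167.73333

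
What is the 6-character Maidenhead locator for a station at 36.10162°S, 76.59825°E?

MF83hv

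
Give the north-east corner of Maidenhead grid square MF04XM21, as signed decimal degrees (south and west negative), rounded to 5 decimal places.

-35.49167, 61.94167

Field M=12, F=5: +12·20° lon, +5·10° lat → SW at lon 60°, lat -40°.
Square 0, 4: +0·2° lon, +4·1° lat → SW at lon 60°, lat -36°.
Subsquare x=23, m=12: +23·0.0833333° lon, +12·0.0416667° lat → SW at lon 61.9167°, lat -35.5°.
Extended square 2, 1: +2·0.00833333° lon, +1·0.00416667° lat → SW at lon 61.9333°, lat -35.4958°.
Cell spans 0.00833333° lon × 0.00416667° lat. NE corner is SW corner plus one full cell.
latitude -35.49167, longitude 61.94167.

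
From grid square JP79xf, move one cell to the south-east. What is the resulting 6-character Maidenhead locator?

Longitude subsquare x = 23; +1 → 24, wraps to 0 = a, carry into square.
Longitude square 7; +1 → 8.
Latitude subsquare f = 5; −1 → 4 = e.

JP89ae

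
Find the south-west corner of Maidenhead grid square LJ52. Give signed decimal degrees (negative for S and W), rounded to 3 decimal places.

2.000, 50.000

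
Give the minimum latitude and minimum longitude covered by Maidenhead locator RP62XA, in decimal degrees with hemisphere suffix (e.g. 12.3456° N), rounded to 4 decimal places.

Field R=17, P=15: +17·20° lon, +15·10° lat → SW at lon 160°, lat 60°.
Square 6, 2: +6·2° lon, +2·1° lat → SW at lon 172°, lat 62°.
Subsquare x=23, a=0: +23·0.0833333° lon, +0·0.0416667° lat → SW at lon 173.917°, lat 62°.
latitude 62.0000° N, longitude 173.9167° E.

62.0000° N, 173.9167° E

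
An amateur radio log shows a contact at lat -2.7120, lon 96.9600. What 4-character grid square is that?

Add 180° to longitude and 90° to latitude: 276.96, 87.29.
Field: lon ⌊276.96/20⌋ = 13 → N; lat ⌊87.29/10⌋ = 8 → I.
Square: lon ⌊16.96/2⌋ = 8; lat ⌊7.29/1⌋ = 7.

NI87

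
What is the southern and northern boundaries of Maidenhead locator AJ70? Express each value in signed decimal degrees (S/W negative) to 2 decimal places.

Field A=0, J=9: +0·20° lon, +9·10° lat → SW at lon -180°, lat 0°.
Square 7, 0: +7·2° lon, +0·1° lat → SW at lon -166°, lat 0°.
Cell spans 2° lon × 1° lat.
south 0.00, north 1.00.

0.00, 1.00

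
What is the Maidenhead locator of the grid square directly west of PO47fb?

Longitude subsquare f = 5; −1 → 4 = e.
The latitude characters are unchanged.

PO47eb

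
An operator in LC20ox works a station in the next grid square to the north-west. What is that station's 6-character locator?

LC21na

Longitude subsquare o = 14; −1 → 13 = n.
Latitude subsquare x = 23; +1 → 24, wraps to 0 = a, carry into square.
Latitude square 0; +1 → 1.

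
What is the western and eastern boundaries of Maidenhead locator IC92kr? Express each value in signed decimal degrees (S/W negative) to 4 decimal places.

Field I=8, C=2: +8·20° lon, +2·10° lat → SW at lon -20°, lat -70°.
Square 9, 2: +9·2° lon, +2·1° lat → SW at lon -2°, lat -68°.
Subsquare k=10, r=17: +10·0.0833333° lon, +17·0.0416667° lat → SW at lon -1.16667°, lat -67.2917°.
Cell spans 0.0833333° lon × 0.0416667° lat.
west -1.1667, east -1.0833.

-1.1667, -1.0833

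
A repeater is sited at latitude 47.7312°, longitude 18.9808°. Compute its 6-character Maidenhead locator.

JN97lr

Offset from 180°W / 90°S: lon 198.9808°, lat 137.7312°.
Field: lon ⌊198.9808/20⌋ = 9 → J; lat ⌊137.7312/10⌋ = 13 → N.
Square: lon ⌊18.9808/2⌋ = 9; lat ⌊7.7312/1⌋ = 7.
Subsquare: lon ⌊0.9808/0.0833333⌋ = 11 → l; lat ⌊0.7312/0.0416667⌋ = 17 → r.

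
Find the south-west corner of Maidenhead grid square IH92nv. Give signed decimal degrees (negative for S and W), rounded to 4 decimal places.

-17.1250, -0.9167

Field I=8, H=7: +8·20° lon, +7·10° lat → SW at lon -20°, lat -20°.
Square 9, 2: +9·2° lon, +2·1° lat → SW at lon -2°, lat -18°.
Subsquare n=13, v=21: +13·0.0833333° lon, +21·0.0416667° lat → SW at lon -0.916667°, lat -17.125°.
latitude -17.1250, longitude -0.9167.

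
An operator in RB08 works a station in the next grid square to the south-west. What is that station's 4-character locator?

Longitude square 0; −1 → -1, wraps to 9, carry into field.
Longitude field R = 17; −1 → 16 = Q.
Latitude square 8; −1 → 7.

QB97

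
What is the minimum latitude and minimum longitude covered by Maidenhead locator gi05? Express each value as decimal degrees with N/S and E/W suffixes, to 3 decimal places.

5.000° S, 60.000° W

Field G=6, I=8: +6·20° lon, +8·10° lat → SW at lon -60°, lat -10°.
Square 0, 5: +0·2° lon, +5·1° lat → SW at lon -60°, lat -5°.
latitude 5.000° S, longitude 60.000° W.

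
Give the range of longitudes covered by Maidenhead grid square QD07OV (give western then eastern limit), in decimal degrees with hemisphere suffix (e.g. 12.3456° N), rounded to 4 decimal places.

141.1667° E, 141.2500° E

Field Q=16, D=3: +16·20° lon, +3·10° lat → SW at lon 140°, lat -60°.
Square 0, 7: +0·2° lon, +7·1° lat → SW at lon 140°, lat -53°.
Subsquare o=14, v=21: +14·0.0833333° lon, +21·0.0416667° lat → SW at lon 141.167°, lat -52.125°.
Cell spans 0.0833333° lon × 0.0416667° lat.
west 141.1667° E, east 141.2500° E.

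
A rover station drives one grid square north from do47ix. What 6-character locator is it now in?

Latitude subsquare x = 23; +1 → 24, wraps to 0 = a, carry into square.
Latitude square 7; +1 → 8.
The longitude characters are unchanged.

DO48ia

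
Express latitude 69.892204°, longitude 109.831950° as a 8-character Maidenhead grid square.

Shift to the Maidenhead origin (180°W, 90°S): lon 289.83195, lat 159.89220.
Field (20°×10°, letters A–R): 289.83195/20 → 14 → O, 159.89220/10 → 15 → P; chars OP.
Square (2°×1°, digits 0–9): 9.83195/2 → 4, 9.89220/1 → 9; chars 49.
Subsquare (5′×2.5′, letters a–x): 1.83195/0.0833333 → 21 → v, 0.89220/0.0416667 → 21 → v; chars vv.
Extended square (30″×15″, digits 0–9): 0.08195/0.00833333 → 9, 0.01720/0.00416667 → 4; chars 94.

OP49vv94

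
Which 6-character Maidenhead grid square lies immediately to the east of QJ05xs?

QJ15as

Longitude subsquare x = 23; +1 → 24, wraps to 0 = a, carry into square.
Longitude square 0; +1 → 1.
The latitude characters are unchanged.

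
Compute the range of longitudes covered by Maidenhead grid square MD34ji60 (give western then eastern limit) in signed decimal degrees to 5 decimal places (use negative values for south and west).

66.80000, 66.80833

Field M=12, D=3: +12·20° lon, +3·10° lat → SW at lon 60°, lat -60°.
Square 3, 4: +3·2° lon, +4·1° lat → SW at lon 66°, lat -56°.
Subsquare j=9, i=8: +9·0.0833333° lon, +8·0.0416667° lat → SW at lon 66.75°, lat -55.6667°.
Extended square 6, 0: +6·0.00833333° lon, +0·0.00416667° lat → SW at lon 66.8°, lat -55.6667°.
Cell spans 0.00833333° lon × 0.00416667° lat.
west 66.80000, east 66.80833.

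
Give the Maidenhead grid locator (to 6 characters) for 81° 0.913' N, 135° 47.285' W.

CR21ca

Offset from 180°W / 90°S: lon 44.2119°, lat 171.0152°.
Field: 44.2119/20 → 2 → C, 171.0152/10 → 17 → R; chars CR.
Square: 4.2119/2 → 2, 1.0152/1 → 1; chars 21.
Subsquare: 0.2119/0.0833333 → 2 → c, 0.0152/0.0416667 → 0 → a; chars ca.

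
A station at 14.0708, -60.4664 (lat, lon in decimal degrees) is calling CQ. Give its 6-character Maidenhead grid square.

FK94sb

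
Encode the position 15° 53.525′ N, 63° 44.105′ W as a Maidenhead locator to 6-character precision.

Offset from 180°W / 90°S: lon 116.2649°, lat 105.8921°.
Field: 116.2649/20 → 5 → F, 105.8921/10 → 10 → K; chars FK.
Square: 16.2649/2 → 8, 5.8921/1 → 5; chars 85.
Subsquare: 0.2649/0.0833333 → 3 → d, 0.8921/0.0416667 → 21 → v; chars dv.

FK85dv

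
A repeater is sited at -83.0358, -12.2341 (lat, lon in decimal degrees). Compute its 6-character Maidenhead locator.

Add 180° to longitude and 90° to latitude: 167.7659, 6.9642.
Field: lon ⌊167.7659/20⌋ = 8 → I; lat ⌊6.9642/10⌋ = 0 → A.
Square: lon ⌊7.7659/2⌋ = 3; lat ⌊6.9642/1⌋ = 6.
Subsquare: lon ⌊1.7659/0.0833333⌋ = 21 → v; lat ⌊0.9642/0.0416667⌋ = 23 → x.

IA36vx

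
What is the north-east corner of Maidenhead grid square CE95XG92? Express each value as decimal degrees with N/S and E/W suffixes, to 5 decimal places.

44.73750° S, 120.00000° W

Field C=2, E=4: +2·20° lon, +4·10° lat → SW at lon -140°, lat -50°.
Square 9, 5: +9·2° lon, +5·1° lat → SW at lon -122°, lat -45°.
Subsquare x=23, g=6: +23·0.0833333° lon, +6·0.0416667° lat → SW at lon -120.083°, lat -44.75°.
Extended square 9, 2: +9·0.00833333° lon, +2·0.00416667° lat → SW at lon -120.008°, lat -44.7417°.
Cell spans 0.00833333° lon × 0.00416667° lat. NE corner is SW corner plus one full cell.
latitude 44.73750° S, longitude 120.00000° W.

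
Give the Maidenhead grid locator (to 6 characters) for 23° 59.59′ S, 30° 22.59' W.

HG46ta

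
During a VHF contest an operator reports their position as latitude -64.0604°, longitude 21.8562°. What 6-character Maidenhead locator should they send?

Add 180° to longitude and 90° to latitude: 201.8562, 25.9396.
Field: lon ⌊201.8562/20⌋ = 10 → K; lat ⌊25.9396/10⌋ = 2 → C.
Square: lon ⌊1.8562/2⌋ = 0; lat ⌊5.9396/1⌋ = 5.
Subsquare: lon ⌊1.8562/0.0833333⌋ = 22 → w; lat ⌊0.9396/0.0416667⌋ = 22 → w.

KC05ww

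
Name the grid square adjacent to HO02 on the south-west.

GO91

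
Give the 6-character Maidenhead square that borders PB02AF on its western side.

Longitude subsquare a = 0; −1 → -1, wraps to 23 = x, carry into square.
Longitude square 0; −1 → -1, wraps to 9, carry into field.
Longitude field P = 15; −1 → 14 = O.
The latitude characters are unchanged.

OB92xf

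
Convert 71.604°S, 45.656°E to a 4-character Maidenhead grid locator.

Offset from 180°W / 90°S: lon 225.66°, lat 18.40°.
Field: lon ⌊225.66/20⌋ = 11 → L; lat ⌊18.40/10⌋ = 1 → B.
Square: lon ⌊5.66/2⌋ = 2; lat ⌊8.40/1⌋ = 8.

LB28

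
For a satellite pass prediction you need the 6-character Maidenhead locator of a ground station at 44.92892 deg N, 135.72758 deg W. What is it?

Shift to the Maidenhead origin (180°W, 90°S): lon 44.2724, lat 134.9289.
Field: 44.2724/20 → 2 → C, 134.9289/10 → 13 → N; chars CN.
Square: 4.2724/2 → 2, 4.9289/1 → 4; chars 24.
Subsquare: 0.2724/0.0833333 → 3 → d, 0.9289/0.0416667 → 22 → w; chars dw.

CN24dw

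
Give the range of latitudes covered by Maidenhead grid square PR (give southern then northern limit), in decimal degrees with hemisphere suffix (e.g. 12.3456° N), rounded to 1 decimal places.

80.0° N, 90.0° N

Field P=15, R=17: +15·20° lon, +17·10° lat → SW at lon 120°, lat 80°.
Cell spans 20° lon × 10° lat.
south 80.0° N, north 90.0° N.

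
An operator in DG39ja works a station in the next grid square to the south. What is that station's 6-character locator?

DG38jx

Latitude subsquare a = 0; −1 → -1, wraps to 23 = x, carry into square.
Latitude square 9; −1 → 8.
The longitude characters are unchanged.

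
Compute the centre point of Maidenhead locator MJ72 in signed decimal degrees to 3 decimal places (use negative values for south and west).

Field M=12, J=9: +12·20° lon, +9·10° lat → SW at lon 60°, lat 0°.
Square 7, 2: +7·2° lon, +2·1° lat → SW at lon 74°, lat 2°.
Cell spans 2° lon × 1° lat. Centre is SW corner plus half of each.
latitude 2.500, longitude 75.000.

2.500, 75.000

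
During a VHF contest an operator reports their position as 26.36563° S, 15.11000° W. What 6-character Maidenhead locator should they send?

IG23kp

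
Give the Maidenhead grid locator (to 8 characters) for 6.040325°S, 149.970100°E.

QI43xx60

Add 180° to longitude and 90° to latitude: 329.97010, 83.95968.
Field: 329.97010/20 → 16 → Q, 83.95968/10 → 8 → I; chars QI.
Square: 9.97010/2 → 4, 3.95968/1 → 3; chars 43.
Subsquare: 1.97010/0.0833333 → 23 → x, 0.95968/0.0416667 → 23 → x; chars xx.
Extended square: 0.05343/0.00833333 → 6, 0.00134/0.00416667 → 0; chars 60.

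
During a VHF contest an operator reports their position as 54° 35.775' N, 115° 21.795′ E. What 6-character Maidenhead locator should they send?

Add 180° to longitude and 90° to latitude: 295.3632, 144.5962.
Field: lon ⌊295.3632/20⌋ = 14 → O; lat ⌊144.5962/10⌋ = 14 → O.
Square: lon ⌊15.3632/2⌋ = 7; lat ⌊4.5962/1⌋ = 4.
Subsquare: lon ⌊1.3632/0.0833333⌋ = 16 → q; lat ⌊0.5962/0.0416667⌋ = 14 → o.

OO74qo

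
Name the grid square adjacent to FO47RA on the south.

Latitude subsquare a = 0; −1 → -1, wraps to 23 = x, carry into square.
Latitude square 7; −1 → 6.
The longitude characters are unchanged.

FO46rx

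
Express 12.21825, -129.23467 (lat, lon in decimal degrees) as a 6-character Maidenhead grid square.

CK52jf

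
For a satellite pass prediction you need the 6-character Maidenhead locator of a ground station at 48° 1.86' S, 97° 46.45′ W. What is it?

EE11cx

Shift to the Maidenhead origin (180°W, 90°S): lon 82.2258, lat 41.9690.
Field (20°×10°, letters A–R): 82.2258/20 → 4 → E, 41.9690/10 → 4 → E; chars EE.
Square (2°×1°, digits 0–9): 2.2258/2 → 1, 1.9690/1 → 1; chars 11.
Subsquare (5′×2.5′, letters a–x): 0.2258/0.0833333 → 2 → c, 0.9690/0.0416667 → 23 → x; chars cx.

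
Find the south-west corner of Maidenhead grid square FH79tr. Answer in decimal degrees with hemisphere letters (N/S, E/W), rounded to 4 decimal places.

Field F=5, H=7: +5·20° lon, +7·10° lat → SW at lon -80°, lat -20°.
Square 7, 9: +7·2° lon, +9·1° lat → SW at lon -66°, lat -11°.
Subsquare t=19, r=17: +19·0.0833333° lon, +17·0.0416667° lat → SW at lon -64.4167°, lat -10.2917°.
latitude 10.2917° S, longitude 64.4167° W.

10.2917° S, 64.4167° W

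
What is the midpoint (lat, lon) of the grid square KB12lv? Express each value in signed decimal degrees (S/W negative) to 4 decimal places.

-77.1042, 22.9583

Field K=10, B=1: +10·20° lon, +1·10° lat → SW at lon 20°, lat -80°.
Square 1, 2: +1·2° lon, +2·1° lat → SW at lon 22°, lat -78°.
Subsquare l=11, v=21: +11·0.0833333° lon, +21·0.0416667° lat → SW at lon 22.9167°, lat -77.125°.
Cell spans 0.0833333° lon × 0.0416667° lat. Centre is SW corner plus half of each.
latitude -77.1042, longitude 22.9583.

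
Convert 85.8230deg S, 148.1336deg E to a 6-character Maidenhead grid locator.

Shift to the Maidenhead origin (180°W, 90°S): lon 328.1336, lat 4.1770.
Field: lon ⌊328.1336/20⌋ = 16 → Q; lat ⌊4.1770/10⌋ = 0 → A.
Square: lon ⌊8.1336/2⌋ = 4; lat ⌊4.1770/1⌋ = 4.
Subsquare: lon ⌊0.1336/0.0833333⌋ = 1 → b; lat ⌊0.1770/0.0416667⌋ = 4 → e.

QA44be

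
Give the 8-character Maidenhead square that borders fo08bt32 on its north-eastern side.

Longitude extended square 3; +1 → 4.
Latitude extended square 2; +1 → 3.

FO08bt43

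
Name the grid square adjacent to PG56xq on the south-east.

Longitude subsquare x = 23; +1 → 24, wraps to 0 = a, carry into square.
Longitude square 5; +1 → 6.
Latitude subsquare q = 16; −1 → 15 = p.

PG66ap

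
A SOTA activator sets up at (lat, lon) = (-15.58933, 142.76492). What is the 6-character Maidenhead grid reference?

Add 180° to longitude and 90° to latitude: 322.7649, 74.4107.
Field: lon ⌊322.7649/20⌋ = 16 → Q; lat ⌊74.4107/10⌋ = 7 → H.
Square: lon ⌊2.7649/2⌋ = 1; lat ⌊4.4107/1⌋ = 4.
Subsquare: lon ⌊0.7649/0.0833333⌋ = 9 → j; lat ⌊0.4107/0.0416667⌋ = 9 → j.

QH14jj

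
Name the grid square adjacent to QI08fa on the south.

Latitude subsquare a = 0; −1 → -1, wraps to 23 = x, carry into square.
Latitude square 8; −1 → 7.
The longitude characters are unchanged.

QI07fx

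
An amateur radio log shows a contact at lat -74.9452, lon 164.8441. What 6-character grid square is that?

Offset from 180°W / 90°S: lon 344.8441°, lat 15.0548°.
Field (20°×10°, letters A–R): lon ⌊344.8441/20⌋ = 17 → R; lat ⌊15.0548/10⌋ = 1 → B.
Square (2°×1°, digits 0–9): lon ⌊4.8441/2⌋ = 2; lat ⌊5.0548/1⌋ = 5.
Subsquare (5′×2.5′, letters a–x): lon ⌊0.8441/0.0833333⌋ = 10 → k; lat ⌊0.0548/0.0416667⌋ = 1 → b.

RB25kb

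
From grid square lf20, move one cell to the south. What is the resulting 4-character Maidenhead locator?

LE29

Latitude square 0; −1 → -1, wraps to 9, carry into field.
Latitude field F = 5; −1 → 4 = E.
The longitude characters are unchanged.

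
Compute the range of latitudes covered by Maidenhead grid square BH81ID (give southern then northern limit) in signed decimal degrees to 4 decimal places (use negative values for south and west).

-18.8750, -18.8333

Field B=1, H=7: +1·20° lon, +7·10° lat → SW at lon -160°, lat -20°.
Square 8, 1: +8·2° lon, +1·1° lat → SW at lon -144°, lat -19°.
Subsquare i=8, d=3: +8·0.0833333° lon, +3·0.0416667° lat → SW at lon -143.333°, lat -18.875°.
Cell spans 0.0833333° lon × 0.0416667° lat.
south -18.8750, north -18.8333.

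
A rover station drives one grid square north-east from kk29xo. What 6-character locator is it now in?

Longitude subsquare x = 23; +1 → 24, wraps to 0 = a, carry into square.
Longitude square 2; +1 → 3.
Latitude subsquare o = 14; +1 → 15 = p.

KK39ap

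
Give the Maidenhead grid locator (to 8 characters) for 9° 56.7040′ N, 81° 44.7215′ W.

EJ99dw06

Shift to the Maidenhead origin (180°W, 90°S): lon 98.25464, lat 99.94507.
Field: lon ⌊98.25464/20⌋ = 4 → E; lat ⌊99.94507/10⌋ = 9 → J.
Square: lon ⌊18.25464/2⌋ = 9; lat ⌊9.94507/1⌋ = 9.
Subsquare: lon ⌊0.25464/0.0833333⌋ = 3 → d; lat ⌊0.94507/0.0416667⌋ = 22 → w.
Extended square: lon ⌊0.00464/0.00833333⌋ = 0; lat ⌊0.02840/0.00416667⌋ = 6.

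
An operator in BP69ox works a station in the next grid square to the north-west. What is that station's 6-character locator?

BQ60na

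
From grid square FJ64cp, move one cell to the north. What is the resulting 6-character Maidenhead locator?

FJ64cq

Latitude subsquare p = 15; +1 → 16 = q.
The longitude characters are unchanged.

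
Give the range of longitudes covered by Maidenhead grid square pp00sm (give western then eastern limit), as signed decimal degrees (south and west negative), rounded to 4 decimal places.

Field P=15, P=15: +15·20° lon, +15·10° lat → SW at lon 120°, lat 60°.
Square 0, 0: +0·2° lon, +0·1° lat → SW at lon 120°, lat 60°.
Subsquare s=18, m=12: +18·0.0833333° lon, +12·0.0416667° lat → SW at lon 121.5°, lat 60.5°.
Cell spans 0.0833333° lon × 0.0416667° lat.
west 121.5000, east 121.5833.

121.5000, 121.5833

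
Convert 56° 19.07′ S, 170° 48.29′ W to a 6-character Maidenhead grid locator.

Add 180° to longitude and 90° to latitude: 9.1952, 33.6822.
Field (20°×10°, letters A–R): 9.1952/20 → 0 → A, 33.6822/10 → 3 → D; chars AD.
Square (2°×1°, digits 0–9): 9.1952/2 → 4, 3.6822/1 → 3; chars 43.
Subsquare (5′×2.5′, letters a–x): 1.1952/0.0833333 → 14 → o, 0.6822/0.0416667 → 16 → q; chars oq.

AD43oq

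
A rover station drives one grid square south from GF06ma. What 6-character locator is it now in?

Latitude subsquare a = 0; −1 → -1, wraps to 23 = x, carry into square.
Latitude square 6; −1 → 5.
The longitude characters are unchanged.

GF05mx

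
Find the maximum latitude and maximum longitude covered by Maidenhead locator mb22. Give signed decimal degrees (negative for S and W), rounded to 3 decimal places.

Field M=12, B=1: +12·20° lon, +1·10° lat → SW at lon 60°, lat -80°.
Square 2, 2: +2·2° lon, +2·1° lat → SW at lon 64°, lat -78°.
Cell spans 2° lon × 1° lat. NE corner is SW corner plus one full cell.
latitude -77.000, longitude 66.000.

-77.000, 66.000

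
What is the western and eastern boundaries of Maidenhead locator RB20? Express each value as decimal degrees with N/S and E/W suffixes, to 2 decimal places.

Field R=17, B=1: +17·20° lon, +1·10° lat → SW at lon 160°, lat -80°.
Square 2, 0: +2·2° lon, +0·1° lat → SW at lon 164°, lat -80°.
Cell spans 2° lon × 1° lat.
west 164.00° E, east 166.00° E.

164.00° E, 166.00° E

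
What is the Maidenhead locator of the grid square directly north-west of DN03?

CN94

Longitude square 0; −1 → -1, wraps to 9, carry into field.
Longitude field D = 3; −1 → 2 = C.
Latitude square 3; +1 → 4.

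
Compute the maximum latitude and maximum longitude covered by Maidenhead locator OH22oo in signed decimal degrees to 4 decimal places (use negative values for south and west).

Field O=14, H=7: +14·20° lon, +7·10° lat → SW at lon 100°, lat -20°.
Square 2, 2: +2·2° lon, +2·1° lat → SW at lon 104°, lat -18°.
Subsquare o=14, o=14: +14·0.0833333° lon, +14·0.0416667° lat → SW at lon 105.167°, lat -17.4167°.
Cell spans 0.0833333° lon × 0.0416667° lat. NE corner is SW corner plus one full cell.
latitude -17.3750, longitude 105.2500.

-17.3750, 105.2500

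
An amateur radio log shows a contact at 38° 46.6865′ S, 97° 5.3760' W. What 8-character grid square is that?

EF11kf93

Add 180° to longitude and 90° to latitude: 82.91040, 51.22189.
Field: lon ⌊82.91040/20⌋ = 4 → E; lat ⌊51.22189/10⌋ = 5 → F.
Square: lon ⌊2.91040/2⌋ = 1; lat ⌊1.22189/1⌋ = 1.
Subsquare: lon ⌊0.91040/0.0833333⌋ = 10 → k; lat ⌊0.22189/0.0416667⌋ = 5 → f.
Extended square: lon ⌊0.07707/0.00833333⌋ = 9; lat ⌊0.01356/0.00416667⌋ = 3.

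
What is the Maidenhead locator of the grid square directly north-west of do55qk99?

DO55ql80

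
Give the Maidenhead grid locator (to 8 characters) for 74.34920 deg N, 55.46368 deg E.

LQ74ri53

Shift to the Maidenhead origin (180°W, 90°S): lon 235.46368, lat 164.34920.
Field: lon ⌊235.46368/20⌋ = 11 → L; lat ⌊164.34920/10⌋ = 16 → Q.
Square: lon ⌊15.46368/2⌋ = 7; lat ⌊4.34920/1⌋ = 4.
Subsquare: lon ⌊1.46368/0.0833333⌋ = 17 → r; lat ⌊0.34920/0.0416667⌋ = 8 → i.
Extended square: lon ⌊0.04701/0.00833333⌋ = 5; lat ⌊0.01587/0.00416667⌋ = 3.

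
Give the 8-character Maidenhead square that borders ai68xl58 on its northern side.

AI68xl59

Latitude extended square 8; +1 → 9.
The longitude characters are unchanged.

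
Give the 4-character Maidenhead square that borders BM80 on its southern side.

BL89

Latitude square 0; −1 → -1, wraps to 9, carry into field.
Latitude field M = 12; −1 → 11 = L.
The longitude characters are unchanged.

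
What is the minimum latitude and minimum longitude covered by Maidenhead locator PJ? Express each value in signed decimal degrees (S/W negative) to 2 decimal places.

0.00, 120.00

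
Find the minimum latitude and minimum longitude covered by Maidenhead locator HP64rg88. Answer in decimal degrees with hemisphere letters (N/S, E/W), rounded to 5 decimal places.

64.28333° N, 26.51667° W

Field H=7, P=15: +7·20° lon, +15·10° lat → SW at lon -40°, lat 60°.
Square 6, 4: +6·2° lon, +4·1° lat → SW at lon -28°, lat 64°.
Subsquare r=17, g=6: +17·0.0833333° lon, +6·0.0416667° lat → SW at lon -26.5833°, lat 64.25°.
Extended square 8, 8: +8·0.00833333° lon, +8·0.00416667° lat → SW at lon -26.5167°, lat 64.2833°.
latitude 64.28333° N, longitude 26.51667° W.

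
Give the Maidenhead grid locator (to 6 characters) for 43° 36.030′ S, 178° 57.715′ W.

AE06mj

Shift to the Maidenhead origin (180°W, 90°S): lon 1.0381, lat 46.3995.
Field: lon ⌊1.0381/20⌋ = 0 → A; lat ⌊46.3995/10⌋ = 4 → E.
Square: lon ⌊1.0381/2⌋ = 0; lat ⌊6.3995/1⌋ = 6.
Subsquare: lon ⌊1.0381/0.0833333⌋ = 12 → m; lat ⌊0.3995/0.0416667⌋ = 9 → j.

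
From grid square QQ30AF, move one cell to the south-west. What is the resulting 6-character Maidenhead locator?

QQ20xe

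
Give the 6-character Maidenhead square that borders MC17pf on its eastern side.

Longitude subsquare p = 15; +1 → 16 = q.
The latitude characters are unchanged.

MC17qf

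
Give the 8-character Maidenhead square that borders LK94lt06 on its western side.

Longitude extended square 0; −1 → -1, wraps to 9, carry into subsquare.
Longitude subsquare l = 11; −1 → 10 = k.
The latitude characters are unchanged.

LK94kt96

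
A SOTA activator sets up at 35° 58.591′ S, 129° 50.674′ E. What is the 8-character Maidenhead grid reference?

PF44wa15

Offset from 180°W / 90°S: lon 309.84457°, lat 54.02348°.
Field (20°×10°, letters A–R): lon ⌊309.84457/20⌋ = 15 → P; lat ⌊54.02348/10⌋ = 5 → F.
Square (2°×1°, digits 0–9): lon ⌊9.84457/2⌋ = 4; lat ⌊4.02348/1⌋ = 4.
Subsquare (5′×2.5′, letters a–x): lon ⌊1.84457/0.0833333⌋ = 22 → w; lat ⌊0.02348/0.0416667⌋ = 0 → a.
Extended square (30″×15″, digits 0–9): lon ⌊0.01123/0.00833333⌋ = 1; lat ⌊0.02348/0.00416667⌋ = 5.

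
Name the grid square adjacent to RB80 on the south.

RA89

Latitude square 0; −1 → -1, wraps to 9, carry into field.
Latitude field B = 1; −1 → 0 = A.
The longitude characters are unchanged.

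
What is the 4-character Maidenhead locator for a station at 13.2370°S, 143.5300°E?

QH16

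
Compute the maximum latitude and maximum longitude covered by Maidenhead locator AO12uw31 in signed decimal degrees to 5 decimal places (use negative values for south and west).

52.92500, -176.30000

Field A=0, O=14: +0·20° lon, +14·10° lat → SW at lon -180°, lat 50°.
Square 1, 2: +1·2° lon, +2·1° lat → SW at lon -178°, lat 52°.
Subsquare u=20, w=22: +20·0.0833333° lon, +22·0.0416667° lat → SW at lon -176.333°, lat 52.9167°.
Extended square 3, 1: +3·0.00833333° lon, +1·0.00416667° lat → SW at lon -176.308°, lat 52.9208°.
Cell spans 0.00833333° lon × 0.00416667° lat. NE corner is SW corner plus one full cell.
latitude 52.92500, longitude -176.30000.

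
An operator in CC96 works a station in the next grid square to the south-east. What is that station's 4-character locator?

Longitude square 9; +1 → 10, wraps to 0, carry into field.
Longitude field C = 2; +1 → 3 = D.
Latitude square 6; −1 → 5.

DC05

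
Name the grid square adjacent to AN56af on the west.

AN46xf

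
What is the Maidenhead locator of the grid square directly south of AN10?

Latitude square 0; −1 → -1, wraps to 9, carry into field.
Latitude field N = 13; −1 → 12 = M.
The longitude characters are unchanged.

AM19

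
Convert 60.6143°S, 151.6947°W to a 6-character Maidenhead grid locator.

Add 180° to longitude and 90° to latitude: 28.3053, 29.3857.
Field: 28.3053/20 → 1 → B, 29.3857/10 → 2 → C; chars BC.
Square: 8.3053/2 → 4, 9.3857/1 → 9; chars 49.
Subsquare: 0.3053/0.0833333 → 3 → d, 0.3857/0.0416667 → 9 → j; chars dj.

BC49dj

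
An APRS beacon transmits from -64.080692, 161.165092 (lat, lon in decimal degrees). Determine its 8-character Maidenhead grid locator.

RC05nw90

Shift to the Maidenhead origin (180°W, 90°S): lon 341.16509, lat 25.91931.
Field (20°×10°, letters A–R): lon ⌊341.16509/20⌋ = 17 → R; lat ⌊25.91931/10⌋ = 2 → C.
Square (2°×1°, digits 0–9): lon ⌊1.16509/2⌋ = 0; lat ⌊5.91931/1⌋ = 5.
Subsquare (5′×2.5′, letters a–x): lon ⌊1.16509/0.0833333⌋ = 13 → n; lat ⌊0.91931/0.0416667⌋ = 22 → w.
Extended square (30″×15″, digits 0–9): lon ⌊0.08176/0.00833333⌋ = 9; lat ⌊0.00264/0.00416667⌋ = 0.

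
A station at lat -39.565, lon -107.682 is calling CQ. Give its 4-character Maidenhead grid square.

Shift to the Maidenhead origin (180°W, 90°S): lon 72.32, lat 50.44.
Field: 72.32/20 → 3 → D, 50.44/10 → 5 → F; chars DF.
Square: 12.32/2 → 6, 0.44/1 → 0; chars 60.

DF60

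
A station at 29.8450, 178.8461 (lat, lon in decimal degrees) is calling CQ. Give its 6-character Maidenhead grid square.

RL99ku

Shift to the Maidenhead origin (180°W, 90°S): lon 358.8461, lat 119.8450.
Field (20°×10°, letters A–R): 358.8461/20 → 17 → R, 119.8450/10 → 11 → L; chars RL.
Square (2°×1°, digits 0–9): 18.8461/2 → 9, 9.8450/1 → 9; chars 99.
Subsquare (5′×2.5′, letters a–x): 0.8461/0.0833333 → 10 → k, 0.8450/0.0416667 → 20 → u; chars ku.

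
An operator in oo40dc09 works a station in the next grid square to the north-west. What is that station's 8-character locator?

OO40cd90

Longitude extended square 0; −1 → -1, wraps to 9, carry into subsquare.
Longitude subsquare d = 3; −1 → 2 = c.
Latitude extended square 9; +1 → 10, wraps to 0, carry into subsquare.
Latitude subsquare c = 2; +1 → 3 = d.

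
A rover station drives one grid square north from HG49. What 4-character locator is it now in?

Latitude square 9; +1 → 10, wraps to 0, carry into field.
Latitude field G = 6; +1 → 7 = H.
The longitude characters are unchanged.

HH40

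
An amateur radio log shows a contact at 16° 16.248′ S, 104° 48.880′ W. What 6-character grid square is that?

DH73or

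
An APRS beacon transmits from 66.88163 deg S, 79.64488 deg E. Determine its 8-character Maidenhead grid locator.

MC93tc78

Shift to the Maidenhead origin (180°W, 90°S): lon 259.64488, lat 23.11837.
Field: lon ⌊259.64488/20⌋ = 12 → M; lat ⌊23.11837/10⌋ = 2 → C.
Square: lon ⌊19.64488/2⌋ = 9; lat ⌊3.11837/1⌋ = 3.
Subsquare: lon ⌊1.64488/0.0833333⌋ = 19 → t; lat ⌊0.11837/0.0416667⌋ = 2 → c.
Extended square: lon ⌊0.06155/0.00833333⌋ = 7; lat ⌊0.03504/0.00416667⌋ = 8.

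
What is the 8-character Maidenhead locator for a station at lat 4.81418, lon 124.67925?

Shift to the Maidenhead origin (180°W, 90°S): lon 304.67925, lat 94.81418.
Field (20°×10°, letters A–R): 304.67925/20 → 15 → P, 94.81418/10 → 9 → J; chars PJ.
Square (2°×1°, digits 0–9): 4.67925/2 → 2, 4.81418/1 → 4; chars 24.
Subsquare (5′×2.5′, letters a–x): 0.67925/0.0833333 → 8 → i, 0.81418/0.0416667 → 19 → t; chars it.
Extended square (30″×15″, digits 0–9): 0.01258/0.00833333 → 1, 0.02251/0.00416667 → 5; chars 15.

PJ24it15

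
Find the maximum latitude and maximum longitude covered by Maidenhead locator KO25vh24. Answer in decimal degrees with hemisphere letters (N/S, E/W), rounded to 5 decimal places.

Field K=10, O=14: +10·20° lon, +14·10° lat → SW at lon 20°, lat 50°.
Square 2, 5: +2·2° lon, +5·1° lat → SW at lon 24°, lat 55°.
Subsquare v=21, h=7: +21·0.0833333° lon, +7·0.0416667° lat → SW at lon 25.75°, lat 55.2917°.
Extended square 2, 4: +2·0.00833333° lon, +4·0.00416667° lat → SW at lon 25.7667°, lat 55.3083°.
Cell spans 0.00833333° lon × 0.00416667° lat. NE corner is SW corner plus one full cell.
latitude 55.31250° N, longitude 25.77500° E.

55.31250° N, 25.77500° E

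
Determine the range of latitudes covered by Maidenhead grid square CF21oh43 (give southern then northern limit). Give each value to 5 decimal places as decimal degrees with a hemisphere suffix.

Field C=2, F=5: +2·20° lon, +5·10° lat → SW at lon -140°, lat -40°.
Square 2, 1: +2·2° lon, +1·1° lat → SW at lon -136°, lat -39°.
Subsquare o=14, h=7: +14·0.0833333° lon, +7·0.0416667° lat → SW at lon -134.833°, lat -38.7083°.
Extended square 4, 3: +4·0.00833333° lon, +3·0.00416667° lat → SW at lon -134.8°, lat -38.6958°.
Cell spans 0.00833333° lon × 0.00416667° lat.
south 38.69583° S, north 38.69167° S.

38.69583° S, 38.69167° S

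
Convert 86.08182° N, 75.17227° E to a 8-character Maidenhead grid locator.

MR76ob09

Add 180° to longitude and 90° to latitude: 255.17227, 176.08182.
Field: 255.17227/20 → 12 → M, 176.08182/10 → 17 → R; chars MR.
Square: 15.17227/2 → 7, 6.08182/1 → 6; chars 76.
Subsquare: 1.17227/0.0833333 → 14 → o, 0.08182/0.0416667 → 1 → b; chars ob.
Extended square: 0.00560/0.00833333 → 0, 0.04015/0.00416667 → 9; chars 09.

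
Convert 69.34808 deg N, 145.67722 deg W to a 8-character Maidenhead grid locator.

Shift to the Maidenhead origin (180°W, 90°S): lon 34.32278, lat 159.34808.
Field: lon ⌊34.32278/20⌋ = 1 → B; lat ⌊159.34808/10⌋ = 15 → P.
Square: lon ⌊14.32278/2⌋ = 7; lat ⌊9.34808/1⌋ = 9.
Subsquare: lon ⌊0.32278/0.0833333⌋ = 3 → d; lat ⌊0.34808/0.0416667⌋ = 8 → i.
Extended square: lon ⌊0.07278/0.00833333⌋ = 8; lat ⌊0.01475/0.00416667⌋ = 3.

BP79di83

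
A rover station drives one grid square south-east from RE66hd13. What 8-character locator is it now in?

RE66hd22

Longitude extended square 1; +1 → 2.
Latitude extended square 3; −1 → 2.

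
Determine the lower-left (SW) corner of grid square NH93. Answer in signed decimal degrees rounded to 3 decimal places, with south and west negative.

-17.000, 98.000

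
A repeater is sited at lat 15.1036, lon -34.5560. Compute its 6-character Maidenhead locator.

Add 180° to longitude and 90° to latitude: 145.4440, 105.1036.
Field: 145.4440/20 → 7 → H, 105.1036/10 → 10 → K; chars HK.
Square: 5.4440/2 → 2, 5.1036/1 → 5; chars 25.
Subsquare: 1.4440/0.0833333 → 17 → r, 0.1036/0.0416667 → 2 → c; chars rc.

HK25rc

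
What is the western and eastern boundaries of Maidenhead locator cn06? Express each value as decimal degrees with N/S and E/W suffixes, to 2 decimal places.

Field C=2, N=13: +2·20° lon, +13·10° lat → SW at lon -140°, lat 40°.
Square 0, 6: +0·2° lon, +6·1° lat → SW at lon -140°, lat 46°.
Cell spans 2° lon × 1° lat.
west 140.00° W, east 138.00° W.

140.00° W, 138.00° W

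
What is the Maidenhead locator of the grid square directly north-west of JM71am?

JM61xn

Longitude subsquare a = 0; −1 → -1, wraps to 23 = x, carry into square.
Longitude square 7; −1 → 6.
Latitude subsquare m = 12; +1 → 13 = n.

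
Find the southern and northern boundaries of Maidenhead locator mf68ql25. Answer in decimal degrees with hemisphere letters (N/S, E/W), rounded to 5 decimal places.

31.52083° S, 31.51667° S

Field M=12, F=5: +12·20° lon, +5·10° lat → SW at lon 60°, lat -40°.
Square 6, 8: +6·2° lon, +8·1° lat → SW at lon 72°, lat -32°.
Subsquare q=16, l=11: +16·0.0833333° lon, +11·0.0416667° lat → SW at lon 73.3333°, lat -31.5417°.
Extended square 2, 5: +2·0.00833333° lon, +5·0.00416667° lat → SW at lon 73.35°, lat -31.5208°.
Cell spans 0.00833333° lon × 0.00416667° lat.
south 31.52083° S, north 31.51667° S.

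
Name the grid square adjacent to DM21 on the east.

DM31

Longitude square 2; +1 → 3.
The latitude characters are unchanged.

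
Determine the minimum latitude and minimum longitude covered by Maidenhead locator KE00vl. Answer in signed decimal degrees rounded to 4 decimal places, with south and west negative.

-49.5417, 21.7500

Field K=10, E=4: +10·20° lon, +4·10° lat → SW at lon 20°, lat -50°.
Square 0, 0: +0·2° lon, +0·1° lat → SW at lon 20°, lat -50°.
Subsquare v=21, l=11: +21·0.0833333° lon, +11·0.0416667° lat → SW at lon 21.75°, lat -49.5417°.
latitude -49.5417, longitude 21.7500.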